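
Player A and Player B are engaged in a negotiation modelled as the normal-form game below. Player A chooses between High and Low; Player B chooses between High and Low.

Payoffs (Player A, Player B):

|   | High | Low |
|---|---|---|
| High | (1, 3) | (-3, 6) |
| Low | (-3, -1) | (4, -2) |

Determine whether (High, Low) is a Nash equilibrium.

At (High, Low), Player A earns -3; switching to Low would give 4, so Player A would deviate.
Player B earns 6; switching to High would give 3, so Player B has no profitable deviation.
Since at least one player can profitably deviate, this is not a Nash equilibrium.

No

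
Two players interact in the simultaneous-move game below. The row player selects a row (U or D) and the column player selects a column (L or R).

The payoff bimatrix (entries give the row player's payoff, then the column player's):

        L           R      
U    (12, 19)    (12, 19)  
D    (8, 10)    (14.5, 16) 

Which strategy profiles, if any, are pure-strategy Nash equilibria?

(U, L): the row player gets 12 ≥ 8 from D, and the column player gets 19 ≥ 19 from R — Nash equilibrium.
(U, R): the row player prefers D (14.5 > 12) — not an equilibrium.
(D, L): the row player prefers U (12 > 8); the column player prefers R (16 > 10) — not an equilibrium.
(D, R): the row player gets 14.5 ≥ 12 from U, and the column player gets 16 ≥ 10 from L — Nash equilibrium.

(U, L) and (D, R)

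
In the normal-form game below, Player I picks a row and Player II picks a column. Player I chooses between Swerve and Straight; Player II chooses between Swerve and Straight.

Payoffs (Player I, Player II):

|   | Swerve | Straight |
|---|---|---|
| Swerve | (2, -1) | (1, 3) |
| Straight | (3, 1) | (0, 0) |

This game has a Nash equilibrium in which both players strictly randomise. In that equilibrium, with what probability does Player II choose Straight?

Let y be the probability that Player II plays Swerve. In a completely mixed equilibrium, Player I must be indifferent between Swerve and Straight.
Player I's expected payoff from Swerve is 2y + (1−y); from Straight it is 3y.
Setting these equal: y + 1 = 3y, so y = 1/2.
Therefore Player II plays Straight with probability 1 − 1/2 = 1/2.

1/2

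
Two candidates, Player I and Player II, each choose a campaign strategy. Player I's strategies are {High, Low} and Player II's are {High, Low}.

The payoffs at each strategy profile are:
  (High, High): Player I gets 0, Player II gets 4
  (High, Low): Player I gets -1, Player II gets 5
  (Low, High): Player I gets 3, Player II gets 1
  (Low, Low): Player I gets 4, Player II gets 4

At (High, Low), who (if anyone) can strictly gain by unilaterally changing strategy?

Player I at (High, Low) earns -1; deviating to Low yields 4 — a strict improvement.
Player II earns 5; deviating to High yields 4 — not better.
Only Player I has a strictly profitable deviation.

Player I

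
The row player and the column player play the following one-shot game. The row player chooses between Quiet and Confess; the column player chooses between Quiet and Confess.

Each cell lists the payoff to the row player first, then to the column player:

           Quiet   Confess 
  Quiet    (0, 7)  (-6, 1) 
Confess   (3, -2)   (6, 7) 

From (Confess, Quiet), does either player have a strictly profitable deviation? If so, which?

The row player at (Confess, Quiet) earns 3; deviating to Quiet yields 0 — not better.
The column player earns -2; deviating to Confess yields 7 — a strict improvement.
Only the column player has a strictly profitable deviation.

The column player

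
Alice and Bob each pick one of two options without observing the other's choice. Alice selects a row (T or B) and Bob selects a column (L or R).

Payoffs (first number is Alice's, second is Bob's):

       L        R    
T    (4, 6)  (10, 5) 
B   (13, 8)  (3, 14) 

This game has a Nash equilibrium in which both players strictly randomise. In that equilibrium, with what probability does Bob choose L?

Let y be the probability that Bob plays L. In a completely mixed equilibrium, Alice must be indifferent between T and B.
Alice's expected payoff from T is 4y + 10(1−y); from B it is 13y + 3(1−y).
Setting these equal: −6y + 10 = 10y + 3, so y = 7/16.

7/16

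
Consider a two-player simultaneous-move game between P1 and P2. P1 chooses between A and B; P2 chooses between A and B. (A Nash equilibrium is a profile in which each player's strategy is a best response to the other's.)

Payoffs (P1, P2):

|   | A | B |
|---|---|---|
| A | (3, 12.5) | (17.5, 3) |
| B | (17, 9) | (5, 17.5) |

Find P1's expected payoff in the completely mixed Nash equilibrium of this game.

First find y, the probability P2 plays A, from P1's indifference between A and B: 3y + 17.5(1−y) = 17y + 5(1−y), giving y = 25/53.
Since P1 is indifferent in equilibrium, P1's expected payoff equals the payoff from either row against (25/53, 28/53). Using A: 3(25/53) + 17.5(28/53) = 565/53.

565/53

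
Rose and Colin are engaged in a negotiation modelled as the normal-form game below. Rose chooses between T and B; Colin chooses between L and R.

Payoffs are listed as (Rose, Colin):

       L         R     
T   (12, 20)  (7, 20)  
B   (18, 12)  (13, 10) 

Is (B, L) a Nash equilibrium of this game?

At (B, L), Rose earns 18; switching to T would give 12, so Rose has no profitable deviation.
Colin earns 12; switching to R would give 10, so Colin has no profitable deviation.
Neither player can gain by a unilateral deviation, so this profile is a Nash equilibrium.

Yes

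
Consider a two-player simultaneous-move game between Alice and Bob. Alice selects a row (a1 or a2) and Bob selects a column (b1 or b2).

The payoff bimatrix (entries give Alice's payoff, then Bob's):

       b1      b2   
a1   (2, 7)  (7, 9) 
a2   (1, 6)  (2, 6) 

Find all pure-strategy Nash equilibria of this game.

(a1, b1): Bob prefers b2 (9 > 7) — not an equilibrium.
(a1, b2): Alice gets 7 ≥ 2 from a2, and Bob gets 9 ≥ 7 from b1 — Nash equilibrium.
(a2, b1): Alice prefers a1 (2 > 1) — not an equilibrium.
(a2, b2): Alice prefers a1 (7 > 2) — not an equilibrium.

(a1, b2)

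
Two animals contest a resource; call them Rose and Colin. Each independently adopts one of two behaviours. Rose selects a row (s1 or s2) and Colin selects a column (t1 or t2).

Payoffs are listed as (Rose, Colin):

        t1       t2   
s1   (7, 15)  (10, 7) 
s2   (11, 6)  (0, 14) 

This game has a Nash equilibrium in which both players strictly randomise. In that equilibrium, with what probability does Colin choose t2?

Let q be the probability that Colin plays t1. In a completely mixed equilibrium, Rose must be indifferent between s1 and s2.
Rose's expected payoff from s1 is 7q + 10(1−q); from s2 it is 11q.
Setting these equal: −3q + 10 = 11q, so q = 5/7.
Therefore Colin plays t2 with probability 1 − 5/7 = 2/7.

2/7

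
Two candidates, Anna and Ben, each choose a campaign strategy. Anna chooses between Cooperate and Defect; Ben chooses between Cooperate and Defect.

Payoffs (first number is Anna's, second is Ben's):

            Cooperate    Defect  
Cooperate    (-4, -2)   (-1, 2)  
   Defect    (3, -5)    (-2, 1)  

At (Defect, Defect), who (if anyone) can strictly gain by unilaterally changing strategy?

Anna

Anna at (Defect, Defect) earns -2; deviating to Cooperate yields -1 — a strict improvement.
Ben earns 1; deviating to Cooperate yields -5 — not better.
Only Anna has a strictly profitable deviation.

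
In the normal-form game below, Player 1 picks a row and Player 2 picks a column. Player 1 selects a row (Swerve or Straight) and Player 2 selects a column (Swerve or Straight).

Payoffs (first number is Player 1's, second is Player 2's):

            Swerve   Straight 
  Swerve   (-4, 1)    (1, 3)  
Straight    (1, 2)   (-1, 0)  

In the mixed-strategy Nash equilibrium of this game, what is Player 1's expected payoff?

First find y, the probability Player 2 plays Swerve, from Player 1's indifference between Swerve and Straight: −4y + (1−y) = y − (1−y), giving y = 2/7.
Since Player 1 is indifferent in equilibrium, Player 1's expected payoff equals the payoff from either row against (2/7, 5/7). Using Swerve: −4(2/7) + (5/7) = -3/7.

-3/7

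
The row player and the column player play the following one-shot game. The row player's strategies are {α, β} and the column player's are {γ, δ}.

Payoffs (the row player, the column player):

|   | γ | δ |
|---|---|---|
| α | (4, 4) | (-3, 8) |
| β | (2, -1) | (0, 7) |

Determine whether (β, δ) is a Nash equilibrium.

Yes

At (β, δ), the row player earns 0; switching to α would give -3, so the row player has no profitable deviation.
The column player earns 7; switching to γ would give -1, so the column player has no profitable deviation.
Neither player can gain by a unilateral deviation, so this profile is a Nash equilibrium.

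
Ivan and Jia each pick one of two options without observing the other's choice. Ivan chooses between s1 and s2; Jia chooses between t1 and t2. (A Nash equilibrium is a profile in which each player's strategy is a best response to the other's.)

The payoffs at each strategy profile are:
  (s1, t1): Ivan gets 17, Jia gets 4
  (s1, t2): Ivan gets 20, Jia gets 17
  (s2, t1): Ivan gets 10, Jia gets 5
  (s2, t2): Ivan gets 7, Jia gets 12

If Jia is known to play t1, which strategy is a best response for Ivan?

Against t1, Ivan earns 17 from s1 and 10 from s2.
So s1 is the best response.

s1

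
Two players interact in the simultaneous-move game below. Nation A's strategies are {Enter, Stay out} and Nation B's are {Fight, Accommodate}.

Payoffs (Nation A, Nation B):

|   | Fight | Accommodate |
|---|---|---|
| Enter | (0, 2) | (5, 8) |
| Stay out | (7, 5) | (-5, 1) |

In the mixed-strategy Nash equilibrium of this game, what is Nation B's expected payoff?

19/5

First find p, the probability Nation A plays Enter, from Nation B's indifference between Fight and Accommodate: 2p + 5(1−p) = 8p + (1−p), giving p = 2/5.
Since Nation B is indifferent in equilibrium, Nation B's expected payoff equals the payoff from either column against (2/5, 3/5). Using Fight: 2(2/5) + 5(3/5) = 19/5.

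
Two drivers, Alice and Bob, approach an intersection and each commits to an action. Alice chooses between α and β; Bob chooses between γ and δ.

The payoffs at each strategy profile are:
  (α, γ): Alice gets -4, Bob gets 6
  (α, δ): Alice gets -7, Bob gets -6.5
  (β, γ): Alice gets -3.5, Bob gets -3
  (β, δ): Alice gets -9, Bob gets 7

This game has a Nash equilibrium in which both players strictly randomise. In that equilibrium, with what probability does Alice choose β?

Let r be the probability that Alice plays α. In a completely mixed equilibrium, Bob must be indifferent between γ and δ.
Bob's expected payoff from γ is 6r − 3(1−r); from δ it is −6.5r + 7(1−r).
Setting these equal: 9r − 3 = −13.5r + 7, so r = 4/9.
Therefore Alice plays β with probability 1 − 4/9 = 5/9.

5/9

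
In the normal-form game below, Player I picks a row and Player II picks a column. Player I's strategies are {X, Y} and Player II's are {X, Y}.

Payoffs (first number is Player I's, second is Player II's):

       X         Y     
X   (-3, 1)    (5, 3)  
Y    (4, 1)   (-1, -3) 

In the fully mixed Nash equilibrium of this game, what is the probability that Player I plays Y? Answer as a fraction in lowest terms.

Let x be the probability that Player I plays X. In a completely mixed equilibrium, Player II must be indifferent between X and Y.
Player II's expected payoff from X is x + (1−x); from Y it is 3x − 3(1−x).
Setting these equal: 1 = 6x − 3, so x = 2/3.
Therefore Player I plays Y with probability 1 − 2/3 = 1/3.

1/3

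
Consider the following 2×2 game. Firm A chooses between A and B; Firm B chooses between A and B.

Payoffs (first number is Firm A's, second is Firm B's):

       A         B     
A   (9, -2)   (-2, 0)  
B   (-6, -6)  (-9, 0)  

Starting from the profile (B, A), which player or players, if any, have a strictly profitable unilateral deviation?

Both

Firm A at (B, A) earns -6; deviating to A yields 9 — a strict improvement.
Firm B earns -6; deviating to B yields 0 — a strict improvement.
Both Firm A and Firm B have strictly profitable deviations.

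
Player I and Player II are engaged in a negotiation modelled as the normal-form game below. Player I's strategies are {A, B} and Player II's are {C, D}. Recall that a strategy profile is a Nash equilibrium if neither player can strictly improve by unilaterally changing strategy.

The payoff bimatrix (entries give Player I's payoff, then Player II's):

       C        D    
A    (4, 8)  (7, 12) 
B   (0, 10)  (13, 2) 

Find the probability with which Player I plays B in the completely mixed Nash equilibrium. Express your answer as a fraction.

1/3

Let r be the probability that Player I plays A. In a completely mixed equilibrium, Player II must be indifferent between C and D.
Player II's expected payoff from C is 8r + 10(1−r); from D it is 12r + 2(1−r).
Setting these equal: −2r + 10 = 10r + 2, so r = 2/3.
Therefore Player I plays B with probability 1 − 2/3 = 1/3.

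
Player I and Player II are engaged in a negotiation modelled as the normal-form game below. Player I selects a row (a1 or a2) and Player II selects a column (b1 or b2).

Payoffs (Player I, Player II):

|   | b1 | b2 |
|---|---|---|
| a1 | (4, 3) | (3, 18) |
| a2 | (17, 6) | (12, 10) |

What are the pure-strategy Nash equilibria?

(a1, b1): Player I prefers a2 (17 > 4); Player II prefers b2 (18 > 3) — not an equilibrium.
(a1, b2): Player I prefers a2 (12 > 3) — not an equilibrium.
(a2, b1): Player II prefers b2 (10 > 6) — not an equilibrium.
(a2, b2): Player I gets 12 ≥ 3 from a1, and Player II gets 10 ≥ 6 from b1 — Nash equilibrium.

(a2, b2)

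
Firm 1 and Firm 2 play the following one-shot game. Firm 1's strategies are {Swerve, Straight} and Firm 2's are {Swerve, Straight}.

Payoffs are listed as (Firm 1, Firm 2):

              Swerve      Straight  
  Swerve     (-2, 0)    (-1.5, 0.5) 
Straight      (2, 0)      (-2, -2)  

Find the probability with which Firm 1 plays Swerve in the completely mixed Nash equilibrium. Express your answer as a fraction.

Let p be the probability that Firm 1 plays Swerve. In a completely mixed equilibrium, Firm 2 must be indifferent between Swerve and Straight.
Firm 2's expected payoff from Swerve is 0; from Straight it is 0.5p − 2(1−p).
Setting these equal: 0 = 2.5p − 2, so p = 4/5.

4/5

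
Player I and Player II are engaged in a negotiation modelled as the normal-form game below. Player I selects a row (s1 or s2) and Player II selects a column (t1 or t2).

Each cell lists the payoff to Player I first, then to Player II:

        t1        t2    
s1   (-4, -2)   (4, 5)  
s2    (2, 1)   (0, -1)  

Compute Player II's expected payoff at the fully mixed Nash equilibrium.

1/3

First find x, the probability Player I plays s1, from Player II's indifference between t1 and t2: −2x + (1−x) = 5x − (1−x), giving x = 2/9.
Since Player II is indifferent in equilibrium, Player II's expected payoff equals the payoff from either column against (2/9, 7/9). Using t1: −2(2/9) + (7/9) = 1/3.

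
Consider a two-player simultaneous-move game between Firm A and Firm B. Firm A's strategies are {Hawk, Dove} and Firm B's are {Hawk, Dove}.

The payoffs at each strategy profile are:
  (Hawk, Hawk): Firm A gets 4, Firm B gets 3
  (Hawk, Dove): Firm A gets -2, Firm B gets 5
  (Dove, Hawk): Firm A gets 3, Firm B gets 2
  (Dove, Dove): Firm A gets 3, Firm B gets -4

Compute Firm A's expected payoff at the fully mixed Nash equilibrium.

3

First find q, the probability Firm B plays Hawk, from Firm A's indifference between Hawk and Dove: 4q − 2(1−q) = 3q + 3(1−q), giving q = 5/6.
Since Firm A is indifferent in equilibrium, Firm A's expected payoff equals the payoff from either row against (5/6, 1/6). Using Hawk: 4(5/6) − 2(1/6) = 3.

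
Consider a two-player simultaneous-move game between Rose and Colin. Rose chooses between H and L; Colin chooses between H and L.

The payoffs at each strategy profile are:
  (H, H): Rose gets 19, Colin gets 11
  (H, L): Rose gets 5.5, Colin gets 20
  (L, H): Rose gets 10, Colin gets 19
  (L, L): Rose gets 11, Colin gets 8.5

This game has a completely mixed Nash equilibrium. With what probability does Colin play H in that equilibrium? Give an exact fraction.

11/29

Let q be the probability that Colin plays H. In a completely mixed equilibrium, Rose must be indifferent between H and L.
Rose's expected payoff from H is 19q + 5.5(1−q); from L it is 10q + 11(1−q).
Setting these equal: 13.5q + 5.5 = −q + 11, so q = 11/29.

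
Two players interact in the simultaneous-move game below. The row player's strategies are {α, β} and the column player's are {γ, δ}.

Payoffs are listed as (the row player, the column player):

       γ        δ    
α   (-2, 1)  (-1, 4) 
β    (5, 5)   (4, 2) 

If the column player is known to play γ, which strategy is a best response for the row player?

Against γ, the row player earns -2 from α and 5 from β.
So β is the best response.

β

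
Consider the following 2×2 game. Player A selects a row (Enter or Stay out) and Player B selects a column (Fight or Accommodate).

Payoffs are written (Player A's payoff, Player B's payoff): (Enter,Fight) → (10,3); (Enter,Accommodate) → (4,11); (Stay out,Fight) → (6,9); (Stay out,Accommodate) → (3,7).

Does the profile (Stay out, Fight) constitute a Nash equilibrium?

No

At (Stay out, Fight), Player A earns 6; switching to Enter would give 10, so Player A would deviate.
Player B earns 9; switching to Accommodate would give 7, so Player B has no profitable deviation.
Since at least one player can profitably deviate, this is not a Nash equilibrium.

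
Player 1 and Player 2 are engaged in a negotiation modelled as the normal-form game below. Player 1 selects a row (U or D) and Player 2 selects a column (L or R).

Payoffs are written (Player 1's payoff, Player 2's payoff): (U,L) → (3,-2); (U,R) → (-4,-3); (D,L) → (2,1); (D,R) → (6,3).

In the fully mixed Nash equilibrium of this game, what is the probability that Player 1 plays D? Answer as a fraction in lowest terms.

Let r be the probability that Player 1 plays U. In a completely mixed equilibrium, Player 2 must be indifferent between L and R.
Player 2's expected payoff from L is −2r + (1−r); from R it is −3r + 3(1−r).
Setting these equal: −3r + 1 = −6r + 3, so r = 2/3.
Therefore Player 1 plays D with probability 1 − 2/3 = 1/3.

1/3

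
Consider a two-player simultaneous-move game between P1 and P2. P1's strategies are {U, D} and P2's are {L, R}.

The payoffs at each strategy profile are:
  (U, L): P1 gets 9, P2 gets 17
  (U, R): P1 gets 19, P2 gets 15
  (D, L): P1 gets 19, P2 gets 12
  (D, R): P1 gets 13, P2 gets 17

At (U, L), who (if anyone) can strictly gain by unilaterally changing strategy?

P1

P1 at (U, L) earns 9; deviating to D yields 19 — a strict improvement.
P2 earns 17; deviating to R yields 15 — not better.
Only P1 has a strictly profitable deviation.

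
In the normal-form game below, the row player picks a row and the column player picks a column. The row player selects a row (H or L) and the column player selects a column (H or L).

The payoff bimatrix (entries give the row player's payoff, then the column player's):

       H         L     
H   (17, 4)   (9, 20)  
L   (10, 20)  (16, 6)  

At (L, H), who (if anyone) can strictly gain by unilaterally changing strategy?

The row player

The row player at (L, H) earns 10; deviating to H yields 17 — a strict improvement.
The column player earns 20; deviating to L yields 6 — not better.
Only the row player has a strictly profitable deviation.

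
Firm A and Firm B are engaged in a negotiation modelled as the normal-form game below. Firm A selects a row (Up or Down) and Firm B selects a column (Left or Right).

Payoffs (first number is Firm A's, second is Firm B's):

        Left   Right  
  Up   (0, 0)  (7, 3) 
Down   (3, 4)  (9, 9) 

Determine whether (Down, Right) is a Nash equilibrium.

Yes

At (Down, Right), Firm A earns 9; switching to Up would give 7, so Firm A has no profitable deviation.
Firm B earns 9; switching to Left would give 4, so Firm B has no profitable deviation.
Neither player can gain by a unilateral deviation, so this profile is a Nash equilibrium.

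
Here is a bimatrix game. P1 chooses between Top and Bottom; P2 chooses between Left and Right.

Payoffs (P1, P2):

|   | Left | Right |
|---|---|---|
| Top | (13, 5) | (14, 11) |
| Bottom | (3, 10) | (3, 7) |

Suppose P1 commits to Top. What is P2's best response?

Against Top, P2 earns 5 from Left and 11 from Right.
So Right is the best response.

Right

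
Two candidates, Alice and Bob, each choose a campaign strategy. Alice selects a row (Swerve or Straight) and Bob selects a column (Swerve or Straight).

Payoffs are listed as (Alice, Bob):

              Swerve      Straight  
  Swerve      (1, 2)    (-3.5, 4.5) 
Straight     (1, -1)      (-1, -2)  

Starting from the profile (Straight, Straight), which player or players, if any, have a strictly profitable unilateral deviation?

Bob

Alice at (Straight, Straight) earns -1; deviating to Swerve yields -3.5 — not better.
Bob earns -2; deviating to Swerve yields -1 — a strict improvement.
Only Bob has a strictly profitable deviation.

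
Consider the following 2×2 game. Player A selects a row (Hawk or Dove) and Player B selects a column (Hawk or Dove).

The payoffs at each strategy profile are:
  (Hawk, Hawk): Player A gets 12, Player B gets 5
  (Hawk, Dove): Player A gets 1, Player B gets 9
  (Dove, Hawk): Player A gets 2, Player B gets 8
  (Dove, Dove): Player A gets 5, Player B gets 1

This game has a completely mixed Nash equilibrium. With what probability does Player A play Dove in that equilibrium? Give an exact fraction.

4/11

Let p be the probability that Player A plays Hawk. In a completely mixed equilibrium, Player B must be indifferent between Hawk and Dove.
Player B's expected payoff from Hawk is 5p + 8(1−p); from Dove it is 9p + (1−p).
Setting these equal: −3p + 8 = 8p + 1, so p = 7/11.
Therefore Player A plays Dove with probability 1 − 7/11 = 4/11.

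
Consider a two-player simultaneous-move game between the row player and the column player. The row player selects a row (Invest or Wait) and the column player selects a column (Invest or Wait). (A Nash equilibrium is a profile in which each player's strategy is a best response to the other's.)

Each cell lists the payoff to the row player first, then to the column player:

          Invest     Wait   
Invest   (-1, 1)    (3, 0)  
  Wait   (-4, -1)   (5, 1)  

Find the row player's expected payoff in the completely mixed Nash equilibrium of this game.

7/5

First find q, the probability the column player plays Invest, from the row player's indifference between Invest and Wait: −q + 3(1−q) = −4q + 5(1−q), giving q = 2/5.
Since the row player is indifferent in equilibrium, the row player's expected payoff equals the payoff from either row against (2/5, 3/5). Using Invest: −(2/5) + 3(3/5) = 7/5.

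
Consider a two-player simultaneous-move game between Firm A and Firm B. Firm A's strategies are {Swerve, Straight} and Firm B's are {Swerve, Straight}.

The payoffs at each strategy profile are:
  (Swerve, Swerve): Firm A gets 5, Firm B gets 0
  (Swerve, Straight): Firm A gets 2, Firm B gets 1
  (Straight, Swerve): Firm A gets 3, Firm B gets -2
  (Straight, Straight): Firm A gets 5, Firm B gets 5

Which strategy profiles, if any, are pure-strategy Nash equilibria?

(Straight, Straight)

(Swerve, Swerve): Firm B prefers Straight (1 > 0) — not an equilibrium.
(Swerve, Straight): Firm A prefers Straight (5 > 2) — not an equilibrium.
(Straight, Swerve): Firm A prefers Swerve (5 > 3); Firm B prefers Straight (5 > -2) — not an equilibrium.
(Straight, Straight): Firm A gets 5 ≥ 2 from Swerve, and Firm B gets 5 ≥ -2 from Swerve — Nash equilibrium.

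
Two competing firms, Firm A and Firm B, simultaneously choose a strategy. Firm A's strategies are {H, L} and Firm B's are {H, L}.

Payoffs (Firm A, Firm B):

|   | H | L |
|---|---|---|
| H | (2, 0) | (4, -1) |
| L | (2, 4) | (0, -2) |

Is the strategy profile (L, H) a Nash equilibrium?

At (L, H), Firm A earns 2; switching to H would give 2, so Firm A has no profitable deviation.
Firm B earns 4; switching to L would give -2, so Firm B has no profitable deviation.
Neither player can gain by a unilateral deviation, so this profile is a Nash equilibrium.

Yes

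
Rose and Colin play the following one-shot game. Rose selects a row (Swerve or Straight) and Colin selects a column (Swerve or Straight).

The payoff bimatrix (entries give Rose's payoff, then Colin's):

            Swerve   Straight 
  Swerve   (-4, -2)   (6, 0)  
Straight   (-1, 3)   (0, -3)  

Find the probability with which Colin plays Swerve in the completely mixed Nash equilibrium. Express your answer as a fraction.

Let c be the probability that Colin plays Swerve. In a completely mixed equilibrium, Rose must be indifferent between Swerve and Straight.
Rose's expected payoff from Swerve is −4c + 6(1−c); from Straight it is −c.
Setting these equal: −10c + 6 = −c, so c = 2/3.

2/3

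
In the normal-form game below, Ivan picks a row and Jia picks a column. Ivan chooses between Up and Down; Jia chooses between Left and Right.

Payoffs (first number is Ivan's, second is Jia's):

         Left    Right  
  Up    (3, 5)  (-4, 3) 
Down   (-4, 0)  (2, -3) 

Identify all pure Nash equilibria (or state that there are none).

(Up, Left): Ivan gets 3 ≥ -4 from Down, and Jia gets 5 ≥ 3 from Right — Nash equilibrium.
(Up, Right): Ivan prefers Down (2 > -4); Jia prefers Left (5 > 3) — not an equilibrium.
(Down, Left): Ivan prefers Up (3 > -4) — not an equilibrium.
(Down, Right): Jia prefers Left (0 > -3) — not an equilibrium.

(Up, Left)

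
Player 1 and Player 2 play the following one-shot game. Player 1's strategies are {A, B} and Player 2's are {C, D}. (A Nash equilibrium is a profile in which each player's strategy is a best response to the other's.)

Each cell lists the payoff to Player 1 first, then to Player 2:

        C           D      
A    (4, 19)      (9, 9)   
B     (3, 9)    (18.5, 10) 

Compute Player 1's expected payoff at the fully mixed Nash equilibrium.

First find y, the probability Player 2 plays C, from Player 1's indifference between A and B: 4y + 9(1−y) = 3y + 18.5(1−y), giving y = 19/21.
Since Player 1 is indifferent in equilibrium, Player 1's expected payoff equals the payoff from either row against (19/21, 2/21). Using A: 4(19/21) + 9(2/21) = 94/21.

94/21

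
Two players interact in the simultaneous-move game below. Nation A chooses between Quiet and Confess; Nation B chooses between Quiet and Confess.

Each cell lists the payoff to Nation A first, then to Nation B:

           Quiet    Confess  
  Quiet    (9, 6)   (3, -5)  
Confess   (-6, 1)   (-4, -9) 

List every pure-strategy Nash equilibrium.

(Quiet, Quiet): Nation A gets 9 ≥ -6 from Confess, and Nation B gets 6 ≥ -5 from Confess — Nash equilibrium.
(Quiet, Confess): Nation B prefers Quiet (6 > -5) — not an equilibrium.
(Confess, Quiet): Nation A prefers Quiet (9 > -6) — not an equilibrium.
(Confess, Confess): Nation A prefers Quiet (3 > -4); Nation B prefers Quiet (1 > -9) — not an equilibrium.

(Quiet, Quiet)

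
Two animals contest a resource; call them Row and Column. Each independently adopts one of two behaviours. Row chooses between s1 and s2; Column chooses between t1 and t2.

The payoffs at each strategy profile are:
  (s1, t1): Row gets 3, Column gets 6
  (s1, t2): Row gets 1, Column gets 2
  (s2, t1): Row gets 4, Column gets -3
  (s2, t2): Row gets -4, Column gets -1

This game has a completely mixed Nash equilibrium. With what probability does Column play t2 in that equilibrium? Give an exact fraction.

Let q be the probability that Column plays t1. In a completely mixed equilibrium, Row must be indifferent between s1 and s2.
Row's expected payoff from s1 is 3q + (1−q); from s2 it is 4q − 4(1−q).
Setting these equal: 2q + 1 = 8q − 4, so q = 5/6.
Therefore Column plays t2 with probability 1 − 5/6 = 1/6.

1/6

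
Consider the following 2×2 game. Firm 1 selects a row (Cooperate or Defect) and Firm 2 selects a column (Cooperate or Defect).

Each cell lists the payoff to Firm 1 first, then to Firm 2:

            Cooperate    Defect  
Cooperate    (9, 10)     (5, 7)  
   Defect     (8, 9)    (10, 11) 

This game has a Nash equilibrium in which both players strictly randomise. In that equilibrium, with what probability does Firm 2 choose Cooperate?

5/6

Let c be the probability that Firm 2 plays Cooperate. In a completely mixed equilibrium, Firm 1 must be indifferent between Cooperate and Defect.
Firm 1's expected payoff from Cooperate is 9c + 5(1−c); from Defect it is 8c + 10(1−c).
Setting these equal: 4c + 5 = −2c + 10, so c = 5/6.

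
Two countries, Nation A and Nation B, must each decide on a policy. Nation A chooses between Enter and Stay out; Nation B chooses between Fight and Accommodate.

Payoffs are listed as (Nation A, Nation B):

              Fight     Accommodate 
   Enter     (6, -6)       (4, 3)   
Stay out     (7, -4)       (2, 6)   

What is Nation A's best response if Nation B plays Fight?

Stay out

Against Fight, Nation A earns 6 from Enter and 7 from Stay out.
So Stay out is the best response.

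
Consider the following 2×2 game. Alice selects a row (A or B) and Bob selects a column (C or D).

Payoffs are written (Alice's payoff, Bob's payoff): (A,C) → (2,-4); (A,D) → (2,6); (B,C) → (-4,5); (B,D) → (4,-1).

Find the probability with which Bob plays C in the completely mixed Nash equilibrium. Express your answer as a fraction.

Let y be the probability that Bob plays C. In a completely mixed equilibrium, Alice must be indifferent between A and B.
Alice's expected payoff from A is 2y + 2(1−y); from B it is −4y + 4(1−y).
Setting these equal: 2 = −8y + 4, so y = 1/4.

1/4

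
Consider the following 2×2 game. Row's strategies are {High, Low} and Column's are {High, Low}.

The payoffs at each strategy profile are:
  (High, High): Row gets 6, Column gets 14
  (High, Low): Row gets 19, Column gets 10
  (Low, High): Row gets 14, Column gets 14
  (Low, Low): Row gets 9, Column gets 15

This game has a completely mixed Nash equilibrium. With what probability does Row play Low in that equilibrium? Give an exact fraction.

Let r be the probability that Row plays High. In a completely mixed equilibrium, Column must be indifferent between High and Low.
Column's expected payoff from High is 14r + 14(1−r); from Low it is 10r + 15(1−r).
Setting these equal: 14 = −5r + 15, so r = 1/5.
Therefore Row plays Low with probability 1 − 1/5 = 4/5.

4/5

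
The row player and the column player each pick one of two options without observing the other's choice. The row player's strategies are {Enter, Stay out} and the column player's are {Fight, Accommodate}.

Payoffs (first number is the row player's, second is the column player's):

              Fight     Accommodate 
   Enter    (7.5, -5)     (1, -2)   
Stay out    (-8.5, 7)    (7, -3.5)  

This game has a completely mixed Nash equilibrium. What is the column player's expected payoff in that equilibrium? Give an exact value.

First find p, the probability the row player plays Enter, from the column player's indifference between Fight and Accommodate: −5p + 7(1−p) = −2p − 3.5(1−p), giving p = 7/9.
Since the column player is indifferent in equilibrium, the column player's expected payoff equals the payoff from either column against (7/9, 2/9). Using Fight: −5(7/9) + 7(2/9) = -7/3.

-7/3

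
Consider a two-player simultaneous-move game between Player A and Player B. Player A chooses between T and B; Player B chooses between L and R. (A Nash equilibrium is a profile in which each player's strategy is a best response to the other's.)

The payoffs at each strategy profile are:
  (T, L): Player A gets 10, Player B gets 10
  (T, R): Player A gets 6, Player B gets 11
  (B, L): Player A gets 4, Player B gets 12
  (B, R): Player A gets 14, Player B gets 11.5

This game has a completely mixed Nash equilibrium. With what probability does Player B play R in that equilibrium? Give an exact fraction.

Let y be the probability that Player B plays L. In a completely mixed equilibrium, Player A must be indifferent between T and B.
Player A's expected payoff from T is 10y + 6(1−y); from B it is 4y + 14(1−y).
Setting these equal: 4y + 6 = −10y + 14, so y = 4/7.
Therefore Player B plays R with probability 1 − 4/7 = 3/7.

3/7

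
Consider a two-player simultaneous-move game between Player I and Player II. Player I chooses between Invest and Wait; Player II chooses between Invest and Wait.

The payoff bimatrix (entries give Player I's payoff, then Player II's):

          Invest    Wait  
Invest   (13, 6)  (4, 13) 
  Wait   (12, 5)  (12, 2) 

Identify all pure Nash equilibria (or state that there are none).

(Invest, Invest): Player II prefers Wait (13 > 6) — not an equilibrium.
(Invest, Wait): Player I prefers Wait (12 > 4) — not an equilibrium.
(Wait, Invest): Player I prefers Invest (13 > 12) — not an equilibrium.
(Wait, Wait): Player II prefers Invest (5 > 2) — not an equilibrium.

none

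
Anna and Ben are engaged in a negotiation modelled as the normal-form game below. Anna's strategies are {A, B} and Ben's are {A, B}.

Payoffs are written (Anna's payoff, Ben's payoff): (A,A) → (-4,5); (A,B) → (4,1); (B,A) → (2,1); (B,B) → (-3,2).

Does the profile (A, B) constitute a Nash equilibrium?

At (A, B), Anna earns 4; switching to B would give -3, so Anna has no profitable deviation.
Ben earns 1; switching to A would give 5, so Ben would deviate.
Since at least one player can profitably deviate, this is not a Nash equilibrium.

No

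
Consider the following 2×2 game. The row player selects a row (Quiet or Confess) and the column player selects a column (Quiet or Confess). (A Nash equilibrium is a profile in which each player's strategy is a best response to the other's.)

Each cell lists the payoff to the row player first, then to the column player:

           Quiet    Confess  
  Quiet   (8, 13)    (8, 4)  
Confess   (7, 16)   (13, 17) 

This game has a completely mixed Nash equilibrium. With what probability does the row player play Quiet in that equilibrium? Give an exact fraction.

1/10

Let r be the probability that the row player plays Quiet. In a completely mixed equilibrium, the column player must be indifferent between Quiet and Confess.
The column player's expected payoff from Quiet is 13r + 16(1−r); from Confess it is 4r + 17(1−r).
Setting these equal: −3r + 16 = −13r + 17, so r = 1/10.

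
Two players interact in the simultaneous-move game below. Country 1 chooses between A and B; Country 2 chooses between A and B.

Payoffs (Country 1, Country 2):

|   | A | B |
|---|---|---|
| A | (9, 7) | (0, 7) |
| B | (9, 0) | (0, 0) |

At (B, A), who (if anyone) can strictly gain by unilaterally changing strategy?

Neither

Country 1 at (B, A) earns 9; deviating to A yields 9 — not better.
Country 2 earns 0; deviating to B yields 0 — not better.
Neither player can strictly improve; the profile is a Nash equilibrium.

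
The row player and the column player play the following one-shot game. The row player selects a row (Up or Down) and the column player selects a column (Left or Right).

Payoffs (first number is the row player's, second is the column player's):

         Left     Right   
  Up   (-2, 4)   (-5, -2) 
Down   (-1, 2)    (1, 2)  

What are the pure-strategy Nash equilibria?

(Down, Left) and (Down, Right)

(Up, Left): the row player prefers Down (-1 > -2) — not an equilibrium.
(Up, Right): the row player prefers Down (1 > -5); the column player prefers Left (4 > -2) — not an equilibrium.
(Down, Left): the row player gets -1 ≥ -2 from Up, and the column player gets 2 ≥ 2 from Right — Nash equilibrium.
(Down, Right): the row player gets 1 ≥ -5 from Up, and the column player gets 2 ≥ 2 from Left — Nash equilibrium.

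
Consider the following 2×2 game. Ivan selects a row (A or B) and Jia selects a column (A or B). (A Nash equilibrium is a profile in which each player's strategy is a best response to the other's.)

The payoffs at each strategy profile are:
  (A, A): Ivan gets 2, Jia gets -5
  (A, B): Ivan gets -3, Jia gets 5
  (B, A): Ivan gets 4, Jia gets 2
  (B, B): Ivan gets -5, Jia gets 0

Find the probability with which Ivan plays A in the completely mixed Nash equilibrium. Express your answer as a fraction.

1/6

Let p be the probability that Ivan plays A. In a completely mixed equilibrium, Jia must be indifferent between A and B.
Jia's expected payoff from A is −5p + 2(1−p); from B it is 5p.
Setting these equal: −7p + 2 = 5p, so p = 1/6.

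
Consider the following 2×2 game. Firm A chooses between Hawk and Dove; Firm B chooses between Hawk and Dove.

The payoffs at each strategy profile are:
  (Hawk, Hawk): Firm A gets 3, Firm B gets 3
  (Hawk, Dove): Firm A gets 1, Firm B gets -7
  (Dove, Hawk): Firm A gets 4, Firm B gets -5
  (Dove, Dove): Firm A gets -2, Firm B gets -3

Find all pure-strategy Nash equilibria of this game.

none

(Hawk, Hawk): Firm A prefers Dove (4 > 3) — not an equilibrium.
(Hawk, Dove): Firm B prefers Hawk (3 > -7) — not an equilibrium.
(Dove, Hawk): Firm B prefers Dove (-3 > -5) — not an equilibrium.
(Dove, Dove): Firm A prefers Hawk (1 > -2) — not an equilibrium.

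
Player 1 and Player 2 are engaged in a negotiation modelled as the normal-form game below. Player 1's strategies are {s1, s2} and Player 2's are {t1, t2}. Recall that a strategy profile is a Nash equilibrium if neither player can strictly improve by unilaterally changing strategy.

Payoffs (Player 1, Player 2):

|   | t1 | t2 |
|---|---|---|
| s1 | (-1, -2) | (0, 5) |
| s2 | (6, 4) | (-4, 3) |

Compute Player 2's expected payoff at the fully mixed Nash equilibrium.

First find x, the probability Player 1 plays s1, from Player 2's indifference between t1 and t2: −2x + 4(1−x) = 5x + 3(1−x), giving x = 1/8.
Since Player 2 is indifferent in equilibrium, Player 2's expected payoff equals the payoff from either column against (1/8, 7/8). Using t1: −2(1/8) + 4(7/8) = 13/4.

13/4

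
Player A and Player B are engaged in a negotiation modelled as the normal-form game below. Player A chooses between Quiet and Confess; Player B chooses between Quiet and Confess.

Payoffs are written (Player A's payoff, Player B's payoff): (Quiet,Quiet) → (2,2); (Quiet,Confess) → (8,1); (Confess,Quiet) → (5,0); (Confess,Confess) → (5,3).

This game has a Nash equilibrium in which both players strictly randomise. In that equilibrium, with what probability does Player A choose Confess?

1/4

Let r be the probability that Player A plays Quiet. In a completely mixed equilibrium, Player B must be indifferent between Quiet and Confess.
Player B's expected payoff from Quiet is 2r; from Confess it is r + 3(1−r).
Setting these equal: 2r = −2r + 3, so r = 3/4.
Therefore Player A plays Confess with probability 1 − 3/4 = 1/4.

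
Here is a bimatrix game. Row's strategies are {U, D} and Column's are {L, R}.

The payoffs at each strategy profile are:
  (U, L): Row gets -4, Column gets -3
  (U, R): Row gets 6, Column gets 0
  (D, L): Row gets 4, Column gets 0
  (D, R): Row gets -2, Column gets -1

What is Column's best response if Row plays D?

L

Against D, Column earns 0 from L and -1 from R.
So L is the best response.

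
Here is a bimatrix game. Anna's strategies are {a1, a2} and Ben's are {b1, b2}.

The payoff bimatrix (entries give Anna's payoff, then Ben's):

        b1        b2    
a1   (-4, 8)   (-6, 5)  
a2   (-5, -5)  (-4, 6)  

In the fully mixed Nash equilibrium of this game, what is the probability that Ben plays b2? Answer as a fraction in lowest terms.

Let c be the probability that Ben plays b1. In a completely mixed equilibrium, Anna must be indifferent between a1 and a2.
Anna's expected payoff from a1 is −4c − 6(1−c); from a2 it is −5c − 4(1−c).
Setting these equal: 2c − 6 = −c − 4, so c = 2/3.
Therefore Ben plays b2 with probability 1 − 2/3 = 1/3.

1/3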